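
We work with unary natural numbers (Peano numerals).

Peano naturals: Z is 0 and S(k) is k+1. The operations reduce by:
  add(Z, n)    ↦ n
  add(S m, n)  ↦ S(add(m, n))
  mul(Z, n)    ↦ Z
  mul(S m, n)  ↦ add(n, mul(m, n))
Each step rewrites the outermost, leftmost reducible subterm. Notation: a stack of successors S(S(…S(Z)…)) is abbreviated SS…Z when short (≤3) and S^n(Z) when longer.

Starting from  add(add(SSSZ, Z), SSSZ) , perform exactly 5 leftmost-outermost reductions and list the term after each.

Answer: after 5 steps: S(S(add(S(add(Z, Z)), SSSZ)))

Reduction:
  start: add(add(SSSZ, Z), SSSZ)
  →1  add(S(add(SSZ, Z)), SSSZ)
  →2  S(add(add(SSZ, Z), SSSZ))
  →3  S(add(S(add(SZ, Z)), SSSZ))
  →4  S(S(add(add(SZ, Z), SSSZ)))
  →5  S(S(add(S(add(Z, Z)), SSSZ)))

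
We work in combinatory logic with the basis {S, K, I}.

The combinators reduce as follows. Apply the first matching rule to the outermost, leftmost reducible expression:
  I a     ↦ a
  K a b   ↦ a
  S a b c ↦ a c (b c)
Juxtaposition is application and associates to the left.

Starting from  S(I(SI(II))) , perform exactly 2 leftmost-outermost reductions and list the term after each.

  start: S(I(SI(II)))
  →1  S(SI(II))
  →2  S(SII)

Answer: after 2 steps: S(SII)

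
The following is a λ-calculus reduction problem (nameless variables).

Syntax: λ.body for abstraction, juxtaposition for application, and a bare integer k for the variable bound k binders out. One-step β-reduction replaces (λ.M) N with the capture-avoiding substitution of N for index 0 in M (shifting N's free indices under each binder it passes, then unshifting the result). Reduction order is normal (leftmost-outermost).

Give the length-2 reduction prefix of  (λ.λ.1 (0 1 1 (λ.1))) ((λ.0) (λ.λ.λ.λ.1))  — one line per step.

Answer: after 2 steps: λ.(λ.λ.λ.λ.1) (0 ((λ.0) (λ.λ.λ.λ.1)) ((λ.0) (λ.λ.λ.λ.1)) (λ.1))

Derivation:
  start: (λ.λ.1 (0 1 1 (λ.1))) ((λ.0) (λ.λ.λ.λ.1))
  step 1: λ.(λ.0) (λ.λ.λ.λ.1) (0 ((λ.0) (λ.λ.λ.λ.1)) ((λ.0) (λ.λ.λ.λ.1)) (λ.1))
  step 2: λ.(λ.λ.λ.λ.1) (0 ((λ.0) (λ.λ.λ.λ.1)) ((λ.0) (λ.λ.λ.λ.1)) (λ.1))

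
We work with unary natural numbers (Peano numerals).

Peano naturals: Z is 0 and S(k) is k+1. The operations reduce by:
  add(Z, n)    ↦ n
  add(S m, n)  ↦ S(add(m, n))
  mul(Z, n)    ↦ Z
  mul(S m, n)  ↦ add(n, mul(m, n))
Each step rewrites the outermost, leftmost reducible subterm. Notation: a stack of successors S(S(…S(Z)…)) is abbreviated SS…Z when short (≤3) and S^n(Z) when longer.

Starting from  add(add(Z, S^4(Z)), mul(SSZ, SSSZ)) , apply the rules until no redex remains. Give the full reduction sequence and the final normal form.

Answer: normal form = S^10(Z)  (in 17 steps)

Working:
  start: add(add(Z, S^4(Z)), mul(SSZ, SSSZ))
  step 1: add(S^4(Z), mul(SSZ, SSSZ))
  step 2: S(add(SSSZ, mul(SSZ, SSSZ)))
  step 3: S(S(add(SSZ, mul(SSZ, SSSZ))))
  step 4: S(S(S(add(SZ, mul(SSZ, SSSZ)))))
  step 5: S(S(S(S(add(Z, mul(SSZ, SSSZ))))))
  step 6: S(S(S(S(mul(SSZ, SSSZ)))))
  step 7: S(S(S(S(add(SSSZ, mul(SZ, SSSZ))))))
  step 8: S(S(S(S(S(add(SSZ, mul(SZ, SSSZ)))))))
  step 9: S(S(S(S(S(S(add(SZ, mul(SZ, SSSZ))))))))
  step 10: S(S(S(S(S(S(S(add(Z, mul(SZ, SSSZ)))))))))
  step 11: S(S(S(S(S(S(S(mul(SZ, SSSZ))))))))
  step 12: S(S(S(S(S(S(S(add(SSSZ, mul(Z, SSSZ)))))))))
  step 13: S(S(S(S(S(S(S(S(add(SSZ, mul(Z, SSSZ))))))))))
  step 14: S(S(S(S(S(S(S(S(S(add(SZ, mul(Z, SSSZ)))))))))))
  step 15: S(S(S(S(S(S(S(S(S(S(add(Z, mul(Z, SSSZ))))))))))))
  step 16: S(S(S(S(S(S(S(S(S(S(mul(Z, SSSZ)))))))))))
  step 17: S^10(Z)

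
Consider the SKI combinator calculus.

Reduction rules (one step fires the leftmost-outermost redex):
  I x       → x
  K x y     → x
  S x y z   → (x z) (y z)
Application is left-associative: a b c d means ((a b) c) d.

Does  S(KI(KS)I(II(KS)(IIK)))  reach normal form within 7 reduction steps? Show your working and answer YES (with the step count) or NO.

  start: S(KI(KS)I(II(KS)(IIK)))
  step 1: S(II(II(KS)(IIK)))
  step 2: S(I(II(KS)(IIK)))
  step 3: S(II(KS)(IIK))
  step 4: S(I(KS)(IIK))
  step 5: S(KS(IIK))
  step 6: SS

Answer: YES — reaches normal form SS in 6 ≤ 7 steps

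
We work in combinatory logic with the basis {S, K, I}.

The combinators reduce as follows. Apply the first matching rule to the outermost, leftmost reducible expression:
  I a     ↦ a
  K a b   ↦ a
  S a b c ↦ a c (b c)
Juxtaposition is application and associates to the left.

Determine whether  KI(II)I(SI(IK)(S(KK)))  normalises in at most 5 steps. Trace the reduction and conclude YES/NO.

  start: KI(II)I(SI(IK)(S(KK)))
  [1] II(SI(IK)(S(KK)))
  [2] I(SI(IK)(S(KK)))
  [3] SI(IK)(S(KK))
  [4] I(S(KK))(IK(S(KK)))
  [5] S(KK)(IK(S(KK)))

Answer: NO — after 5 steps the term is S(KK)(IK(S(KK))), not yet normal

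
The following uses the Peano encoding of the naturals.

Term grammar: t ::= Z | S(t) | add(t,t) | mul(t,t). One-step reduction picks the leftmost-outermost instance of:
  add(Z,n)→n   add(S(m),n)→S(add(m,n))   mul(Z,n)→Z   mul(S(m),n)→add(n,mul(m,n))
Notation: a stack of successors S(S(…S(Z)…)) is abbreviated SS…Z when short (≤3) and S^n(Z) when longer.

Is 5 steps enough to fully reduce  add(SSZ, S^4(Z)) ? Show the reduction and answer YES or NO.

Answer: YES — reaches normal form S^6(Z) in 3 ≤ 5 steps

Derivation:
  start: add(SSZ, S^4(Z))
  [1] S(add(SZ, S^4(Z)))
  [2] S(S(add(Z, S^4(Z))))
  [3] S^6(Z)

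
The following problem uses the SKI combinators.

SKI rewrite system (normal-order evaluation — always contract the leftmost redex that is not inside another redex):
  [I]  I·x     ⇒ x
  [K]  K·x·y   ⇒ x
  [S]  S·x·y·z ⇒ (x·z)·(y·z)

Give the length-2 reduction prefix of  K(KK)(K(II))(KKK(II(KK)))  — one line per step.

  start: K(KK)(K(II))(KKK(II(KK)))
  step 1: KK(KKK(II(KK)))
  step 2: K

Answer: after 2 steps: K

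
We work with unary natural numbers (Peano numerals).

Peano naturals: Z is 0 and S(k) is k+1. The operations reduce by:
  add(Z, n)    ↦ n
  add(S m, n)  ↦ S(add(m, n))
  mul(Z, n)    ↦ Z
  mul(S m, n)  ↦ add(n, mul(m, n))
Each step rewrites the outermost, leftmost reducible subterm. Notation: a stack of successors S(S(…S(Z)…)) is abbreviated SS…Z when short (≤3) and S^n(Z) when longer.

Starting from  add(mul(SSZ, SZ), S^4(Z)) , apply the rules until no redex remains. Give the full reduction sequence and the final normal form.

  start: add(mul(SSZ, SZ), S^4(Z))
  [1] add(add(SZ, mul(SZ, SZ)), S^4(Z))
  [2] add(S(add(Z, mul(SZ, SZ))), S^4(Z))
  [3] S(add(add(Z, mul(SZ, SZ)), S^4(Z)))
  [4] S(add(mul(SZ, SZ), S^4(Z)))
  [5] S(add(add(SZ, mul(Z, SZ)), S^4(Z)))
  [6] S(add(S(add(Z, mul(Z, SZ))), S^4(Z)))
  [7] S(S(add(add(Z, mul(Z, SZ)), S^4(Z))))
  [8] S(S(add(mul(Z, SZ), S^4(Z))))
  [9] S(S(add(Z, S^4(Z))))
  [10] S^6(Z)

Answer: normal form = S^6(Z)  (in 10 steps)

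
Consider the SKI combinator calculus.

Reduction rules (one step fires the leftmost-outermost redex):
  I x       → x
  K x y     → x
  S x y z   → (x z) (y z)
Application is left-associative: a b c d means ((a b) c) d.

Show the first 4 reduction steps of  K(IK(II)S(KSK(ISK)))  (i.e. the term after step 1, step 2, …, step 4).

  start: K(IK(II)S(KSK(ISK)))
  →1  K(K(II)S(KSK(ISK)))
  →2  K(II(KSK(ISK)))
  →3  K(I(KSK(ISK)))
  →4  K(KSK(ISK))

Answer: after 4 steps: K(KSK(ISK))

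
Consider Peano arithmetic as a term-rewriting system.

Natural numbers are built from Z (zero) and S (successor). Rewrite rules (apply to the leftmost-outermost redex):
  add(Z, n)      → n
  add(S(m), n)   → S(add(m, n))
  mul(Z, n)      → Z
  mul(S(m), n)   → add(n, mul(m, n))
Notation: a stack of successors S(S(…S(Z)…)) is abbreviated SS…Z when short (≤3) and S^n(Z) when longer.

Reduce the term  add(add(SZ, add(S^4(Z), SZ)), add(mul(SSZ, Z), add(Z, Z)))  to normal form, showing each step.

Answer: normal form = S^6(Z)  (in 21 steps)

Working:
  start: add(add(SZ, add(S^4(Z), SZ)), add(mul(SSZ, Z), add(Z, Z)))
  step 1: add(S(add(Z, add(S^4(Z), SZ))), add(mul(SSZ, Z), add(Z, Z)))
  step 2: S(add(add(Z, add(S^4(Z), SZ)), add(mul(SSZ, Z), add(Z, Z))))
  step 3: S(add(add(S^4(Z), SZ), add(mul(SSZ, Z), add(Z, Z))))
  step 4: S(add(S(add(SSSZ, SZ)), add(mul(SSZ, Z), add(Z, Z))))
  step 5: S(S(add(add(SSSZ, SZ), add(mul(SSZ, Z), add(Z, Z)))))
  step 6: S(S(add(S(add(SSZ, SZ)), add(mul(SSZ, Z), add(Z, Z)))))
  step 7: S(S(S(add(add(SSZ, SZ), add(mul(SSZ, Z), add(Z, Z))))))
  step 8: S(S(S(add(S(add(SZ, SZ)), add(mul(SSZ, Z), add(Z, Z))))))
  step 9: S(S(S(S(add(add(SZ, SZ), add(mul(SSZ, Z), add(Z, Z)))))))
  step 10: S(S(S(S(add(S(add(Z, SZ)), add(mul(SSZ, Z), add(Z, Z)))))))
  step 11: S(S(S(S(S(add(add(Z, SZ), add(mul(SSZ, Z), add(Z, Z))))))))
  step 12: S(S(S(S(S(add(SZ, add(mul(SSZ, Z), add(Z, Z))))))))
  step 13: S(S(S(S(S(S(add(Z, add(mul(SSZ, Z), add(Z, Z)))))))))
  step 14: S(S(S(S(S(S(add(mul(SSZ, Z), add(Z, Z))))))))
  step 15: S(S(S(S(S(S(add(add(Z, mul(SZ, Z)), add(Z, Z))))))))
  step 16: S(S(S(S(S(S(add(mul(SZ, Z), add(Z, Z))))))))
  step 17: S(S(S(S(S(S(add(add(Z, mul(Z, Z)), add(Z, Z))))))))
  step 18: S(S(S(S(S(S(add(mul(Z, Z), add(Z, Z))))))))
  step 19: S(S(S(S(S(S(add(Z, add(Z, Z))))))))
  step 20: S(S(S(S(S(S(add(Z, Z)))))))
  step 21: S^6(Z)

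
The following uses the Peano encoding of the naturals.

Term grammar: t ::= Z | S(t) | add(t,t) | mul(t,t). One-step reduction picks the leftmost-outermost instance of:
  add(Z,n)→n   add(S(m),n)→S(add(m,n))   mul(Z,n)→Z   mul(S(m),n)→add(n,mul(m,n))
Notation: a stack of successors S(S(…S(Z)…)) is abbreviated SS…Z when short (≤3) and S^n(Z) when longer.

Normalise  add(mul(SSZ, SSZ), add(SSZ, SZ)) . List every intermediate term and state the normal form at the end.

  start: add(mul(SSZ, SSZ), add(SSZ, SZ))
  step 1: add(add(SSZ, mul(SZ, SSZ)), add(SSZ, SZ))
  step 2: add(S(add(SZ, mul(SZ, SSZ))), add(SSZ, SZ))
  step 3: S(add(add(SZ, mul(SZ, SSZ)), add(SSZ, SZ)))
  step 4: S(add(S(add(Z, mul(SZ, SSZ))), add(SSZ, SZ)))
  step 5: S(S(add(add(Z, mul(SZ, SSZ)), add(SSZ, SZ))))
  step 6: S(S(add(mul(SZ, SSZ), add(SSZ, SZ))))
  step 7: S(S(add(add(SSZ, mul(Z, SSZ)), add(SSZ, SZ))))
  step 8: S(S(add(S(add(SZ, mul(Z, SSZ))), add(SSZ, SZ))))
  step 9: S(S(S(add(add(SZ, mul(Z, SSZ)), add(SSZ, SZ)))))
  step 10: S(S(S(add(S(add(Z, mul(Z, SSZ))), add(SSZ, SZ)))))
  step 11: S(S(S(S(add(add(Z, mul(Z, SSZ)), add(SSZ, SZ))))))
  step 12: S(S(S(S(add(mul(Z, SSZ), add(SSZ, SZ))))))
  step 13: S(S(S(S(add(Z, add(SSZ, SZ))))))
  step 14: S(S(S(S(add(SSZ, SZ)))))
  step 15: S(S(S(S(S(add(SZ, SZ))))))
  step 16: S(S(S(S(S(S(add(Z, SZ)))))))
  step 17: S^7(Z)

Answer: normal form = S^7(Z)  (in 17 steps)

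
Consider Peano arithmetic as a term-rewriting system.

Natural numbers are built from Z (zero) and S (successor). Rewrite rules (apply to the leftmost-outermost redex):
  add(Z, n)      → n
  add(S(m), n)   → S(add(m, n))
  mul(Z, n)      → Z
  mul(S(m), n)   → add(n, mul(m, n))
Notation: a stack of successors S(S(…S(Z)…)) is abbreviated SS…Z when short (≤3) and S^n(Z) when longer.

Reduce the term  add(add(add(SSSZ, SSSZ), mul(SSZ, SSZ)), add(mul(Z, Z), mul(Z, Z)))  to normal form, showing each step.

Answer: normal form = S^10(Z)  (in 34 steps)

Derivation:
  start: add(add(add(SSSZ, SSSZ), mul(SSZ, SSZ)), add(mul(Z, Z), mul(Z, Z)))
  [1] add(add(S(add(SSZ, SSSZ)), mul(SSZ, SSZ)), add(mul(Z, Z), mul(Z, Z)))
  [2] add(S(add(add(SSZ, SSSZ), mul(SSZ, SSZ))), add(mul(Z, Z), mul(Z, Z)))
  [3] S(add(add(add(SSZ, SSSZ), mul(SSZ, SSZ)), add(mul(Z, Z), mul(Z, Z))))
  [4] S(add(add(S(add(SZ, SSSZ)), mul(SSZ, SSZ)), add(mul(Z, Z), mul(Z, Z))))
  [5] S(add(S(add(add(SZ, SSSZ), mul(SSZ, SSZ))), add(mul(Z, Z), mul(Z, Z))))
  [6] S(S(add(add(add(SZ, SSSZ), mul(SSZ, SSZ)), add(mul(Z, Z), mul(Z, Z)))))
  [7] S(S(add(add(S(add(Z, SSSZ)), mul(SSZ, SSZ)), add(mul(Z, Z), mul(Z, Z)))))
  [8] S(S(add(S(add(add(Z, SSSZ), mul(SSZ, SSZ))), add(mul(Z, Z), mul(Z, Z)))))
  [9] S(S(S(add(add(add(Z, SSSZ), mul(SSZ, SSZ)), add(mul(Z, Z), mul(Z, Z))))))
  [10] S(S(S(add(add(SSSZ, mul(SSZ, SSZ)), add(mul(Z, Z), mul(Z, Z))))))
  [11] S(S(S(add(S(add(SSZ, mul(SSZ, SSZ))), add(mul(Z, Z), mul(Z, Z))))))
  [12] S(S(S(S(add(add(SSZ, mul(SSZ, SSZ)), add(mul(Z, Z), mul(Z, Z)))))))
  [13] S(S(S(S(add(S(add(SZ, mul(SSZ, SSZ))), add(mul(Z, Z), mul(Z, Z)))))))
  [14] S(S(S(S(S(add(add(SZ, mul(SSZ, SSZ)), add(mul(Z, Z), mul(Z, Z))))))))
  [15] S(S(S(S(S(add(S(add(Z, mul(SSZ, SSZ))), add(mul(Z, Z), mul(Z, Z))))))))
  [16] S(S(S(S(S(S(add(add(Z, mul(SSZ, SSZ)), add(mul(Z, Z), mul(Z, Z)))))))))
  [17] S(S(S(S(S(S(add(mul(SSZ, SSZ), add(mul(Z, Z), mul(Z, Z)))))))))
  [18] S(S(S(S(S(S(add(add(SSZ, mul(SZ, SSZ)), add(mul(Z, Z), mul(Z, Z)))))))))
  [19] S(S(S(S(S(S(add(S(add(SZ, mul(SZ, SSZ))), add(mul(Z, Z), mul(Z, Z)))))))))
  [20] S(S(S(S(S(S(S(add(add(SZ, mul(SZ, SSZ)), add(mul(Z, Z), mul(Z, Z))))))))))
  [21] S(S(S(S(S(S(S(add(S(add(Z, mul(SZ, SSZ))), add(mul(Z, Z), mul(Z, Z))))))))))
  [22] S(S(S(S(S(S(S(S(add(add(Z, mul(SZ, SSZ)), add(mul(Z, Z), mul(Z, Z)))))))))))
  [23] S(S(S(S(S(S(S(S(add(mul(SZ, SSZ), add(mul(Z, Z), mul(Z, Z)))))))))))
  [24] S(S(S(S(S(S(S(S(add(add(SSZ, mul(Z, SSZ)), add(mul(Z, Z), mul(Z, Z)))))))))))
  [25] S(S(S(S(S(S(S(S(add(S(add(SZ, mul(Z, SSZ))), add(mul(Z, Z), mul(Z, Z)))))))))))
  [26] S(S(S(S(S(S(S(S(S(add(add(SZ, mul(Z, SSZ)), add(mul(Z, Z), mul(Z, Z))))))))))))
  [27] S(S(S(S(S(S(S(S(S(add(S(add(Z, mul(Z, SSZ))), add(mul(Z, Z), mul(Z, Z))))))))))))
  [28] S(S(S(S(S(S(S(S(S(S(add(add(Z, mul(Z, SSZ)), add(mul(Z, Z), mul(Z, Z)))))))))))))
  [29] S(S(S(S(S(S(S(S(S(S(add(mul(Z, SSZ), add(mul(Z, Z), mul(Z, Z)))))))))))))
  [30] S(S(S(S(S(S(S(S(S(S(add(Z, add(mul(Z, Z), mul(Z, Z)))))))))))))
  [31] S(S(S(S(S(S(S(S(S(S(add(mul(Z, Z), mul(Z, Z))))))))))))
  [32] S(S(S(S(S(S(S(S(S(S(add(Z, mul(Z, Z))))))))))))
  [33] S(S(S(S(S(S(S(S(S(S(mul(Z, Z)))))))))))
  [34] S^10(Z)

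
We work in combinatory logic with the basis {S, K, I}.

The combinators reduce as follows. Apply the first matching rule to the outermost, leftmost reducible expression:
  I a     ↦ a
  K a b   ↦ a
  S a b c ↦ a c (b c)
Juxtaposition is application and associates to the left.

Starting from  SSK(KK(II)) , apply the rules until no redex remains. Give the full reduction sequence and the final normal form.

  start: SSK(KK(II))
  →1  S(KK(II))(K(KK(II)))
  →2  SK(K(KK(II)))
  →3  SK(KK)

Answer: normal form = SK(KK)  (in 3 steps)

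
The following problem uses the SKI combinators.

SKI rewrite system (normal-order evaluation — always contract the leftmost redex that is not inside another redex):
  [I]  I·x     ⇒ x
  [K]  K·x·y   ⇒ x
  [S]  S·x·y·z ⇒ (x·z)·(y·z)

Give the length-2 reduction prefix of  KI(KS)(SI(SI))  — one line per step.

  start: KI(KS)(SI(SI))
  step 1: I(SI(SI))
  step 2: SI(SI)

Answer: after 2 steps: SI(SI)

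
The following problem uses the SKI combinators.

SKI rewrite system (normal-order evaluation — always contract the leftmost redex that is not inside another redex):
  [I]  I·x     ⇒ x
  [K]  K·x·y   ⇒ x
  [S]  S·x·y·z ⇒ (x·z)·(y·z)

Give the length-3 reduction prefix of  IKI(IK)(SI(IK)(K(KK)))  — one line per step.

  start: IKI(IK)(SI(IK)(K(KK)))
  step 1: KI(IK)(SI(IK)(K(KK)))
  step 2: I(SI(IK)(K(KK)))
  step 3: SI(IK)(K(KK))

Answer: after 3 steps: SI(IK)(K(KK))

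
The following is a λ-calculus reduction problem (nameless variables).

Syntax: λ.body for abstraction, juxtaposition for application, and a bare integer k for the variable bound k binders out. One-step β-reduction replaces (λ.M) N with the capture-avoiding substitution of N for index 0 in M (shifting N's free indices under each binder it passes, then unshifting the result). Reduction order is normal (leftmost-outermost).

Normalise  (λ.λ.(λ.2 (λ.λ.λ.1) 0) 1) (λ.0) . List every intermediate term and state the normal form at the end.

Answer: normal form = λ.λ.λ.1  (in 4 steps)

Reduction:
  start: (λ.λ.(λ.2 (λ.λ.λ.1) 0) 1) (λ.0)
  [1] λ.(λ.(λ.0) (λ.λ.λ.1) 0) (λ.0)
  [2] λ.(λ.0) (λ.λ.λ.1) (λ.0)
  [3] λ.(λ.λ.λ.1) (λ.0)
  [4] λ.λ.λ.1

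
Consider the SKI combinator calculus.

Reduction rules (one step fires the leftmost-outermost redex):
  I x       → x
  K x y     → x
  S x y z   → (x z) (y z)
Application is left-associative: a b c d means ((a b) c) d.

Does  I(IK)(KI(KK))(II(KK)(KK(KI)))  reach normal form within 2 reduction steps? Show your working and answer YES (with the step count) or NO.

  start: I(IK)(KI(KK))(II(KK)(KK(KI)))
  [1] IK(KI(KK))(II(KK)(KK(KI)))
  [2] K(KI(KK))(II(KK)(KK(KI)))

Answer: NO — after 2 steps the term is K(KI(KK))(II(KK)(KK(KI))), not yet normal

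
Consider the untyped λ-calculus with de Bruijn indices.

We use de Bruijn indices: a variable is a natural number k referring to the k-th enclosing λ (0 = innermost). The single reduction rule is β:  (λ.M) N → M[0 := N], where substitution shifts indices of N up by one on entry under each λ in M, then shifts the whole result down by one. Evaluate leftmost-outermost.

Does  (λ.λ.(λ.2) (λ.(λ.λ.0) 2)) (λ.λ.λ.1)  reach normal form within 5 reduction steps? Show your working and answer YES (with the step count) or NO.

  start: (λ.λ.(λ.2) (λ.(λ.λ.0) 2)) (λ.λ.λ.1)
  →1  λ.(λ.λ.λ.λ.1) (λ.(λ.λ.0) (λ.λ.λ.1))
  →2  λ.λ.λ.λ.1

Answer: YES — reaches normal form λ.λ.λ.λ.1 in 2 ≤ 5 steps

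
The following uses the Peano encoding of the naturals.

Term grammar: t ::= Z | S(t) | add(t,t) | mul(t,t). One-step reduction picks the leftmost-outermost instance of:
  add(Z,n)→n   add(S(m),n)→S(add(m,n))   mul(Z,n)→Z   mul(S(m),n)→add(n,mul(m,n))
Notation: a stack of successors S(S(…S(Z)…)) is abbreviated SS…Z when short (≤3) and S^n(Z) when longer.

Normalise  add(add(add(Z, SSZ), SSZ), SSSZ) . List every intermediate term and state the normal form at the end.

Answer: normal form = S^7(Z)  (in 9 steps)

Derivation:
  start: add(add(add(Z, SSZ), SSZ), SSSZ)
  step 1: add(add(SSZ, SSZ), SSSZ)
  step 2: add(S(add(SZ, SSZ)), SSSZ)
  step 3: S(add(add(SZ, SSZ), SSSZ))
  step 4: S(add(S(add(Z, SSZ)), SSSZ))
  step 5: S(S(add(add(Z, SSZ), SSSZ)))
  step 6: S(S(add(SSZ, SSSZ)))
  step 7: S(S(S(add(SZ, SSSZ))))
  step 8: S(S(S(S(add(Z, SSSZ)))))
  step 9: S^7(Z)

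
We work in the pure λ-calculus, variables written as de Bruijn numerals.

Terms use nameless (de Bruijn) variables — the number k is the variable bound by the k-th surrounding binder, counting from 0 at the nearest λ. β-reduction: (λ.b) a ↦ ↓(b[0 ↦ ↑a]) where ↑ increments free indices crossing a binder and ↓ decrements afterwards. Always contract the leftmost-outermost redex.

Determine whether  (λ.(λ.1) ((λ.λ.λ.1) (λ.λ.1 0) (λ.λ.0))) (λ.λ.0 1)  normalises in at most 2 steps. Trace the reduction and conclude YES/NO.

Answer: YES — reaches normal form λ.λ.0 1 in 2 ≤ 2 steps

Reduction:
  start: (λ.(λ.1) ((λ.λ.λ.1) (λ.λ.1 0) (λ.λ.0))) (λ.λ.0 1)
  [1] (λ.λ.λ.0 1) ((λ.λ.λ.1) (λ.λ.1 0) (λ.λ.0))
  [2] λ.λ.0 1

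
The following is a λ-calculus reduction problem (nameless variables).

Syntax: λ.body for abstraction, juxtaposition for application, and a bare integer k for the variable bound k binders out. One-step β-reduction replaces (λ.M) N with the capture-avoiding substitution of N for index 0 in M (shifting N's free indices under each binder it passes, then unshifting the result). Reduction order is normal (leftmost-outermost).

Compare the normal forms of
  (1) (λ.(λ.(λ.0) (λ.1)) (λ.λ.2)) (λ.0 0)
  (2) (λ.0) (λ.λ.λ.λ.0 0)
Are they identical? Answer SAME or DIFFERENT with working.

Term A:
  start: (λ.(λ.(λ.0) (λ.1)) (λ.λ.2)) (λ.0 0)
  step 1: (λ.(λ.0) (λ.1)) (λ.λ.λ.0 0)
  step 2: (λ.0) (λ.λ.λ.λ.0 0)
  step 3: λ.λ.λ.λ.0 0

Term B:
  start: (λ.0) (λ.λ.λ.λ.0 0)
  step 1: λ.λ.λ.λ.0 0

Answer: SAME — A ⇓ λ.λ.λ.λ.0 0, B ⇓ λ.λ.λ.λ.0 0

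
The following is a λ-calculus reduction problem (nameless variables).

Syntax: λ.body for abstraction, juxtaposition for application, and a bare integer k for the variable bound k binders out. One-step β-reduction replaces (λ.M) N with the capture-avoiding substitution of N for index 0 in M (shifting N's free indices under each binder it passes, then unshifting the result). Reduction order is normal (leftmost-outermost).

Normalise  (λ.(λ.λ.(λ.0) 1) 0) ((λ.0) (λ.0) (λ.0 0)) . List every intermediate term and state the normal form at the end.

  start: (λ.(λ.λ.(λ.0) 1) 0) ((λ.0) (λ.0) (λ.0 0))
  [1] (λ.λ.(λ.0) 1) ((λ.0) (λ.0) (λ.0 0))
  [2] λ.(λ.0) ((λ.0) (λ.0) (λ.0 0))
  [3] λ.(λ.0) (λ.0) (λ.0 0)
  [4] λ.(λ.0) (λ.0 0)
  [5] λ.λ.0 0

Answer: normal form = λ.λ.0 0  (in 5 steps)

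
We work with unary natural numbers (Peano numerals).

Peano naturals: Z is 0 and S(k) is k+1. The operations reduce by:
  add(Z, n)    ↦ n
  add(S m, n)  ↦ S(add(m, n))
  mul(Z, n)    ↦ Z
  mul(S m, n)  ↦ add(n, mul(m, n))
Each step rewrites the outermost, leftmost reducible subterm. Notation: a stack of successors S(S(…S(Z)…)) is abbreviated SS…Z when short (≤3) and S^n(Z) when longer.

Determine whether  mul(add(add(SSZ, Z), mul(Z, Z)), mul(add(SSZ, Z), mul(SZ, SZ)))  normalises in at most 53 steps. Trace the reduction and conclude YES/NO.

  start: mul(add(add(SSZ, Z), mul(Z, Z)), mul(add(SSZ, Z), mul(SZ, SZ)))
  [1] mul(add(S(add(SZ, Z)), mul(Z, Z)), mul(add(SSZ, Z), mul(SZ, SZ)))
  [2] mul(S(add(add(SZ, Z), mul(Z, Z))), mul(add(SSZ, Z), mul(SZ, SZ)))
  [3] add(mul(add(SSZ, Z), mul(SZ, SZ)), mul(add(add(SZ, Z), mul(Z, Z)), mul(add(SSZ, Z), mul(SZ, SZ))))
  [4] add(mul(S(add(SZ, Z)), mul(SZ, SZ)), mul(add(add(SZ, Z), mul(Z, Z)), mul(add(SSZ, Z), mul(SZ, SZ))))
  [5] add(add(mul(SZ, SZ), mul(add(SZ, Z), mul(SZ, SZ))), mul(add(add(SZ, Z), mul(Z, Z)), mul(add(SSZ, Z), mul(SZ, SZ))))
  [6] add(add(add(SZ, mul(Z, SZ)), mul(add(SZ, Z), mul(SZ, SZ))), mul(add(add(SZ, Z), mul(Z, Z)), mul(add(SSZ, Z), mul(SZ, SZ))))
  [7] add(add(S(add(Z, mul(Z, SZ))), mul(add(SZ, Z), mul(SZ, SZ))), mul(add(add(SZ, Z), mul(Z, Z)), mul(add(SSZ, Z), mul(SZ, SZ))))
  [8] add(S(add(add(Z, mul(Z, SZ)), mul(add(SZ, Z), mul(SZ, SZ)))), mul(add(add(SZ, Z), mul(Z, Z)), mul(add(SSZ, Z), mul(SZ, SZ))))
  [9] S(add(add(add(Z, mul(Z, SZ)), mul(add(SZ, Z), mul(SZ, SZ))), mul(add(add(SZ, Z), mul(Z, Z)), mul(add(SSZ, Z), mul(SZ, SZ)))))
  [10] S(add(add(mul(Z, SZ), mul(add(SZ, Z), mul(SZ, SZ))), mul(add(add(SZ, Z), mul(Z, Z)), mul(add(SSZ, Z), mul(SZ, SZ)))))
  [11] S(add(add(Z, mul(add(SZ, Z), mul(SZ, SZ))), mul(add(add(SZ, Z), mul(Z, Z)), mul(add(SSZ, Z), mul(SZ, SZ)))))
  [12] S(add(mul(add(SZ, Z), mul(SZ, SZ)), mul(add(add(SZ, Z), mul(Z, Z)), mul(add(SSZ, Z), mul(SZ, SZ)))))
  [13] S(add(mul(S(add(Z, Z)), mul(SZ, SZ)), mul(add(add(SZ, Z), mul(Z, Z)), mul(add(SSZ, Z), mul(SZ, SZ)))))
  [14] S(add(add(mul(SZ, SZ), mul(add(Z, Z), mul(SZ, SZ))), mul(add(add(SZ, Z), mul(Z, Z)), mul(add(SSZ, Z), mul(SZ, SZ)))))
  [15] S(add(add(add(SZ, mul(Z, SZ)), mul(add(Z, Z), mul(SZ, SZ))), mul(add(add(SZ, Z), mul(Z, Z)), mul(add(SSZ, Z), mul(SZ, SZ)))))
  [16] S(add(add(S(add(Z, mul(Z, SZ))), mul(add(Z, Z), mul(SZ, SZ))), mul(add(add(SZ, Z), mul(Z, Z)), mul(add(SSZ, Z), mul(SZ, SZ)))))
  [17] S(add(S(add(add(Z, mul(Z, SZ)), mul(add(Z, Z), mul(SZ, SZ)))), mul(add(add(SZ, Z), mul(Z, Z)), mul(add(SSZ, Z), mul(SZ, SZ)))))
  [18] S(S(add(add(add(Z, mul(Z, SZ)), mul(add(Z, Z), mul(SZ, SZ))), mul(add(add(SZ, Z), mul(Z, Z)), mul(add(SSZ, Z), mul(SZ, SZ))))))
  [19] S(S(add(add(mul(Z, SZ), mul(add(Z, Z), mul(SZ, SZ))), mul(add(add(SZ, Z), mul(Z, Z)), mul(add(SSZ, Z), mul(SZ, SZ))))))
  [20] S(S(add(add(Z, mul(add(Z, Z), mul(SZ, SZ))), mul(add(add(SZ, Z), mul(Z, Z)), mul(add(SSZ, Z), mul(SZ, SZ))))))
  [21] S(S(add(mul(add(Z, Z), mul(SZ, SZ)), mul(add(add(SZ, Z), mul(Z, Z)), mul(add(SSZ, Z), mul(SZ, SZ))))))
  [22] S(S(add(mul(Z, mul(SZ, SZ)), mul(add(add(SZ, Z), mul(Z, Z)), mul(add(SSZ, Z), mul(SZ, SZ))))))
  [23] S(S(add(Z, mul(add(add(SZ, Z), mul(Z, Z)), mul(add(SSZ, Z), mul(SZ, SZ))))))
  [24] S(S(mul(add(add(SZ, Z), mul(Z, Z)), mul(add(SSZ, Z), mul(SZ, SZ)))))
  [25] S(S(mul(add(S(add(Z, Z)), mul(Z, Z)), mul(add(SSZ, Z), mul(SZ, SZ)))))
  [26] S(S(mul(S(add(add(Z, Z), mul(Z, Z))), mul(add(SSZ, Z), mul(SZ, SZ)))))
  [27] S(S(add(mul(add(SSZ, Z), mul(SZ, SZ)), mul(add(add(Z, Z), mul(Z, Z)), mul(add(SSZ, Z), mul(SZ, SZ))))))
  [28] S(S(add(mul(S(add(SZ, Z)), mul(SZ, SZ)), mul(add(add(Z, Z), mul(Z, Z)), mul(add(SSZ, Z), mul(SZ, SZ))))))
  [29] S(S(add(add(mul(SZ, SZ), mul(add(SZ, Z), mul(SZ, SZ))), mul(add(add(Z, Z), mul(Z, Z)), mul(add(SSZ, Z), mul(SZ, SZ))))))
  [30] S(S(add(add(add(SZ, mul(Z, SZ)), mul(add(SZ, Z), mul(SZ, SZ))), mul(add(add(Z, Z), mul(Z, Z)), mul(add(SSZ, Z), mul(SZ, SZ))))))
  [31] S(S(add(add(S(add(Z, mul(Z, SZ))), mul(add(SZ, Z), mul(SZ, SZ))), mul(add(add(Z, Z), mul(Z, Z)), mul(add(SSZ, Z), mul(SZ, SZ))))))
  [32] S(S(add(S(add(add(Z, mul(Z, SZ)), mul(add(SZ, Z), mul(SZ, SZ)))), mul(add(add(Z, Z), mul(Z, Z)), mul(add(SSZ, Z), mul(SZ, SZ))))))
  [33] S(S(S(add(add(add(Z, mul(Z, SZ)), mul(add(SZ, Z), mul(SZ, SZ))), mul(add(add(Z, Z), mul(Z, Z)), mul(add(SSZ, Z), mul(SZ, SZ)))))))
  [34] S(S(S(add(add(mul(Z, SZ), mul(add(SZ, Z), mul(SZ, SZ))), mul(add(add(Z, Z), mul(Z, Z)), mul(add(SSZ, Z), mul(SZ, SZ)))))))
  [35] S(S(S(add(add(Z, mul(add(SZ, Z), mul(SZ, SZ))), mul(add(add(Z, Z), mul(Z, Z)), mul(add(SSZ, Z), mul(SZ, SZ)))))))
  [36] S(S(S(add(mul(add(SZ, Z), mul(SZ, SZ)), mul(add(add(Z, Z), mul(Z, Z)), mul(add(SSZ, Z), mul(SZ, SZ)))))))
  [37] S(S(S(add(mul(S(add(Z, Z)), mul(SZ, SZ)), mul(add(add(Z, Z), mul(Z, Z)), mul(add(SSZ, Z), mul(SZ, SZ)))))))
  [38] S(S(S(add(add(mul(SZ, SZ), mul(add(Z, Z), mul(SZ, SZ))), mul(add(add(Z, Z), mul(Z, Z)), mul(add(SSZ, Z), mul(SZ, SZ)))))))
  [39] S(S(S(add(add(add(SZ, mul(Z, SZ)), mul(add(Z, Z), mul(SZ, SZ))), mul(add(add(Z, Z), mul(Z, Z)), mul(add(SSZ, Z), mul(SZ, SZ)))))))
  [40] S(S(S(add(add(S(add(Z, mul(Z, SZ))), mul(add(Z, Z), mul(SZ, SZ))), mul(add(add(Z, Z), mul(Z, Z)), mul(add(SSZ, Z), mul(SZ, SZ)))))))
  [41] S(S(S(add(S(add(add(Z, mul(Z, SZ)), mul(add(Z, Z), mul(SZ, SZ)))), mul(add(add(Z, Z), mul(Z, Z)), mul(add(SSZ, Z), mul(SZ, SZ)))))))
  [42] S(S(S(S(add(add(add(Z, mul(Z, SZ)), mul(add(Z, Z), mul(SZ, SZ))), mul(add(add(Z, Z), mul(Z, Z)), mul(add(SSZ, Z), mul(SZ, SZ))))))))
  [43] S(S(S(S(add(add(mul(Z, SZ), mul(add(Z, Z), mul(SZ, SZ))), mul(add(add(Z, Z), mul(Z, Z)), mul(add(SSZ, Z), mul(SZ, SZ))))))))
  [44] S(S(S(S(add(add(Z, mul(add(Z, Z), mul(SZ, SZ))), mul(add(add(Z, Z), mul(Z, Z)), mul(add(SSZ, Z), mul(SZ, SZ))))))))
  [45] S(S(S(S(add(mul(add(Z, Z), mul(SZ, SZ)), mul(add(add(Z, Z), mul(Z, Z)), mul(add(SSZ, Z), mul(SZ, SZ))))))))
  [46] S(S(S(S(add(mul(Z, mul(SZ, SZ)), mul(add(add(Z, Z), mul(Z, Z)), mul(add(SSZ, Z), mul(SZ, SZ))))))))
  [47] S(S(S(S(add(Z, mul(add(add(Z, Z), mul(Z, Z)), mul(add(SSZ, Z), mul(SZ, SZ))))))))
  [48] S(S(S(S(mul(add(add(Z, Z), mul(Z, Z)), mul(add(SSZ, Z), mul(SZ, SZ)))))))
  [49] S(S(S(S(mul(add(Z, mul(Z, Z)), mul(add(SSZ, Z), mul(SZ, SZ)))))))
  [50] S(S(S(S(mul(mul(Z, Z), mul(add(SSZ, Z), mul(SZ, SZ)))))))
  [51] S(S(S(S(mul(Z, mul(add(SSZ, Z), mul(SZ, SZ)))))))
  [52] S^4(Z)

Answer: YES — reaches normal form S^4(Z) in 52 ≤ 53 steps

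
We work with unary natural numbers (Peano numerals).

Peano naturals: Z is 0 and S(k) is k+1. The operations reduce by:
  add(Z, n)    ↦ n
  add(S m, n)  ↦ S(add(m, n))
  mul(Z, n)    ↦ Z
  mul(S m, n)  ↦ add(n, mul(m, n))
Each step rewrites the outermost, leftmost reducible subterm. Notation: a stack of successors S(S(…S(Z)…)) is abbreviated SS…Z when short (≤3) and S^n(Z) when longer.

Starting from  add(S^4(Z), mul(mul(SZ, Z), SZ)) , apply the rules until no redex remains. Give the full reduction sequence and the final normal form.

Answer: normal form = S^4(Z)  (in 9 steps)

Working:
  start: add(S^4(Z), mul(mul(SZ, Z), SZ))
  [1] S(add(SSSZ, mul(mul(SZ, Z), SZ)))
  [2] S(S(add(SSZ, mul(mul(SZ, Z), SZ))))
  [3] S(S(S(add(SZ, mul(mul(SZ, Z), SZ)))))
  [4] S(S(S(S(add(Z, mul(mul(SZ, Z), SZ))))))
  [5] S(S(S(S(mul(mul(SZ, Z), SZ)))))
  [6] S(S(S(S(mul(add(Z, mul(Z, Z)), SZ)))))
  [7] S(S(S(S(mul(mul(Z, Z), SZ)))))
  [8] S(S(S(S(mul(Z, SZ)))))
  [9] S^4(Z)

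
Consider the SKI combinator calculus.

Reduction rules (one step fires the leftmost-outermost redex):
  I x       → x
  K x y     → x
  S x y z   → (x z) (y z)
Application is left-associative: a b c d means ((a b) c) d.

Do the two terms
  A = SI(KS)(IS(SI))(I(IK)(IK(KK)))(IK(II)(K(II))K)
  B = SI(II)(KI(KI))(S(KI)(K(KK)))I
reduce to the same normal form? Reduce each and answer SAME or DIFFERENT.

Answer: SAME — A ⇓ KK, B ⇓ KK

Derivation:
Term A:
  start: SI(KS)(IS(SI))(I(IK)(IK(KK)))(IK(II)(K(II))K)
  [1] I(IS(SI))(KS(IS(SI)))(I(IK)(IK(KK)))(IK(II)(K(II))K)
  [2] IS(SI)(KS(IS(SI)))(I(IK)(IK(KK)))(IK(II)(K(II))K)
  [3] S(SI)(KS(IS(SI)))(I(IK)(IK(KK)))(IK(II)(K(II))K)
  [4] SI(I(IK)(IK(KK)))(KS(IS(SI))(I(IK)(IK(KK))))(IK(II)(K(II))K)
  [5] I(KS(IS(SI))(I(IK)(IK(KK))))(I(IK)(IK(KK))(KS(IS(SI))(I(IK)(IK(KK)))))(IK(II)(K(II))K)
  [6] KS(IS(SI))(I(IK)(IK(KK)))(I(IK)(IK(KK))(KS(IS(SI))(I(IK)(IK(KK)))))(IK(II)(K(II))K)
  [7] S(I(IK)(IK(KK)))(I(IK)(IK(KK))(KS(IS(SI))(I(IK)(IK(KK)))))(IK(II)(K(II))K)
  [8] I(IK)(IK(KK))(IK(II)(K(II))K)(I(IK)(IK(KK))(KS(IS(SI))(I(IK)(IK(KK))))(IK(II)(K(II))K))
  [9] IK(IK(KK))(IK(II)(K(II))K)(I(IK)(IK(KK))(KS(IS(SI))(I(IK)(IK(KK))))(IK(II)(K(II))K))
  [10] K(IK(KK))(IK(II)(K(II))K)(I(IK)(IK(KK))(KS(IS(SI))(I(IK)(IK(KK))))(IK(II)(K(II))K))
  [11] IK(KK)(I(IK)(IK(KK))(KS(IS(SI))(I(IK)(IK(KK))))(IK(II)(K(II))K))
  [12] K(KK)(I(IK)(IK(KK))(KS(IS(SI))(I(IK)(IK(KK))))(IK(II)(K(II))K))
  [13] KK

Term B:
  start: SI(II)(KI(KI))(S(KI)(K(KK)))I
  [1] I(KI(KI))(II(KI(KI)))(S(KI)(K(KK)))I
  [2] KI(KI)(II(KI(KI)))(S(KI)(K(KK)))I
  [3] I(II(KI(KI)))(S(KI)(K(KK)))I
  [4] II(KI(KI))(S(KI)(K(KK)))I
  [5] I(KI(KI))(S(KI)(K(KK)))I
  [6] KI(KI)(S(KI)(K(KK)))I
  [7] I(S(KI)(K(KK)))I
  [8] S(KI)(K(KK))I
  [9] KII(K(KK)I)
  [10] I(K(KK)I)
  [11] K(KK)I
  [12] KK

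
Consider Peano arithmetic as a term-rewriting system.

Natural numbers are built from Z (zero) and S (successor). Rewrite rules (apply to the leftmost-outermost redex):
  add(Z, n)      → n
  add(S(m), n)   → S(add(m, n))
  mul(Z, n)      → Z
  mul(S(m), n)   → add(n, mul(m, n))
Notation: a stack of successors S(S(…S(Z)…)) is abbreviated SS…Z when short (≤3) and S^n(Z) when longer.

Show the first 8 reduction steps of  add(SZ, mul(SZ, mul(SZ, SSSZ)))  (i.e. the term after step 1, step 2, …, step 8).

Answer: after 8 steps: S(S(S(add(add(SZ, mul(Z, SSSZ)), mul(Z, mul(SZ, SSSZ))))))

Working:
  start: add(SZ, mul(SZ, mul(SZ, SSSZ)))
  →1  S(add(Z, mul(SZ, mul(SZ, SSSZ))))
  →2  S(mul(SZ, mul(SZ, SSSZ)))
  →3  S(add(mul(SZ, SSSZ), mul(Z, mul(SZ, SSSZ))))
  →4  S(add(add(SSSZ, mul(Z, SSSZ)), mul(Z, mul(SZ, SSSZ))))
  →5  S(add(S(add(SSZ, mul(Z, SSSZ))), mul(Z, mul(SZ, SSSZ))))
  →6  S(S(add(add(SSZ, mul(Z, SSSZ)), mul(Z, mul(SZ, SSSZ)))))
  →7  S(S(add(S(add(SZ, mul(Z, SSSZ))), mul(Z, mul(SZ, SSSZ)))))
  →8  S(S(S(add(add(SZ, mul(Z, SSSZ)), mul(Z, mul(SZ, SSSZ))))))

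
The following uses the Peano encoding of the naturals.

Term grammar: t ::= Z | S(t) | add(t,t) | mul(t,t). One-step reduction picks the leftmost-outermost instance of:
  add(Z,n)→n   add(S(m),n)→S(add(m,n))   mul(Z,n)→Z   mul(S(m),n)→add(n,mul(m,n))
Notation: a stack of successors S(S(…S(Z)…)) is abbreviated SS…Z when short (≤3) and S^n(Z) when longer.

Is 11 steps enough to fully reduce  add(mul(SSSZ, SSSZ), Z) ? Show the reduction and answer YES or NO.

  start: add(mul(SSSZ, SSSZ), Z)
  [1] add(add(SSSZ, mul(SSZ, SSSZ)), Z)
  [2] add(S(add(SSZ, mul(SSZ, SSSZ))), Z)
  [3] S(add(add(SSZ, mul(SSZ, SSSZ)), Z))
  [4] S(add(S(add(SZ, mul(SSZ, SSSZ))), Z))
  [5] S(S(add(add(SZ, mul(SSZ, SSSZ)), Z)))
  [6] S(S(add(S(add(Z, mul(SSZ, SSSZ))), Z)))
  [7] S(S(S(add(add(Z, mul(SSZ, SSSZ)), Z))))
  [8] S(S(S(add(mul(SSZ, SSSZ), Z))))
  [9] S(S(S(add(add(SSSZ, mul(SZ, SSSZ)), Z))))
  [10] S(S(S(add(S(add(SSZ, mul(SZ, SSSZ))), Z))))
  [11] S(S(S(S(add(add(SSZ, mul(SZ, SSSZ)), Z)))))

Answer: NO — after 11 steps the term is S(S(S(S(add(add(SSZ, mul(SZ, SSSZ)), Z))))), not yet normal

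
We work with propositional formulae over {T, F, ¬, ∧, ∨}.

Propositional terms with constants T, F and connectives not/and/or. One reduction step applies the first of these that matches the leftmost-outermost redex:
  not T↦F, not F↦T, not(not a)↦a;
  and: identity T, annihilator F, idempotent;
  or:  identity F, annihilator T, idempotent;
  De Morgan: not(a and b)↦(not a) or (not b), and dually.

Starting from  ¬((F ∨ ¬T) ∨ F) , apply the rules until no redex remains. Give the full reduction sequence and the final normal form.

Answer: normal form = T  (in 7 steps)

Derivation:
  start: ¬((F ∨ ¬T) ∨ F)
  [1] ¬(F ∨ ¬T) ∧ ¬F
  [2] (¬F ∧ ¬¬T) ∧ ¬F
  [3] (T ∧ ¬¬T) ∧ ¬F
  [4] ¬¬T ∧ ¬F
  [5] T ∧ ¬F
  [6] ¬F
  [7] T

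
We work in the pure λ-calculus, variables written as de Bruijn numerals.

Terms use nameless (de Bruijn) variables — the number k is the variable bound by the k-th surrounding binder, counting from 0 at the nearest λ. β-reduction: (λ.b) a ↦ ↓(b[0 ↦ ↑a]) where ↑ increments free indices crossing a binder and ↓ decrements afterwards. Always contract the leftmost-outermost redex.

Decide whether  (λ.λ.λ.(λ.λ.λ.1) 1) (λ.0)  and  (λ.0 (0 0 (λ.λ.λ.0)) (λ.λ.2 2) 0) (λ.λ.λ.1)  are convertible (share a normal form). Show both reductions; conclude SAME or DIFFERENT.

Answer: SAME — A ⇓ λ.λ.λ.λ.1, B ⇓ λ.λ.λ.λ.1

Derivation:
Term A:
  start: (λ.λ.λ.(λ.λ.λ.1) 1) (λ.0)
  [1] λ.λ.(λ.λ.λ.1) 1
  [2] λ.λ.λ.λ.1

Term B:
  start: (λ.0 (0 0 (λ.λ.λ.0)) (λ.λ.2 2) 0) (λ.λ.λ.1)
  [1] (λ.λ.λ.1) ((λ.λ.λ.1) (λ.λ.λ.1) (λ.λ.λ.0)) (λ.λ.(λ.λ.λ.1) (λ.λ.λ.1)) (λ.λ.λ.1)
  [2] (λ.λ.1) (λ.λ.(λ.λ.λ.1) (λ.λ.λ.1)) (λ.λ.λ.1)
  [3] (λ.λ.λ.(λ.λ.λ.1) (λ.λ.λ.1)) (λ.λ.λ.1)
  [4] λ.λ.(λ.λ.λ.1) (λ.λ.λ.1)
  [5] λ.λ.λ.λ.1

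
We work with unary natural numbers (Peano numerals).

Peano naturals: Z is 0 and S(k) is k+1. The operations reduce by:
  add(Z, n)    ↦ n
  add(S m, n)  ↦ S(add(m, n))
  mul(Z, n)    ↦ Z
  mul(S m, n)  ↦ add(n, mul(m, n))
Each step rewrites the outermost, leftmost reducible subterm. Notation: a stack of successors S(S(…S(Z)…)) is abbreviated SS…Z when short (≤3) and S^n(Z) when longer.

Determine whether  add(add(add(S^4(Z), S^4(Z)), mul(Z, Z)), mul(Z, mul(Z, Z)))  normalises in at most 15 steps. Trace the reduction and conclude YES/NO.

Answer: NO — after 15 steps the term is S(S(S(S(S(add(add(SSSZ, mul(Z, Z)), mul(Z, mul(Z, Z)))))))), not yet normal

Working:
  start: add(add(add(S^4(Z), S^4(Z)), mul(Z, Z)), mul(Z, mul(Z, Z)))
  step 1: add(add(S(add(SSSZ, S^4(Z))), mul(Z, Z)), mul(Z, mul(Z, Z)))
  step 2: add(S(add(add(SSSZ, S^4(Z)), mul(Z, Z))), mul(Z, mul(Z, Z)))
  step 3: S(add(add(add(SSSZ, S^4(Z)), mul(Z, Z)), mul(Z, mul(Z, Z))))
  step 4: S(add(add(S(add(SSZ, S^4(Z))), mul(Z, Z)), mul(Z, mul(Z, Z))))
  step 5: S(add(S(add(add(SSZ, S^4(Z)), mul(Z, Z))), mul(Z, mul(Z, Z))))
  step 6: S(S(add(add(add(SSZ, S^4(Z)), mul(Z, Z)), mul(Z, mul(Z, Z)))))
  step 7: S(S(add(add(S(add(SZ, S^4(Z))), mul(Z, Z)), mul(Z, mul(Z, Z)))))
  step 8: S(S(add(S(add(add(SZ, S^4(Z)), mul(Z, Z))), mul(Z, mul(Z, Z)))))
  step 9: S(S(S(add(add(add(SZ, S^4(Z)), mul(Z, Z)), mul(Z, mul(Z, Z))))))
  step 10: S(S(S(add(add(S(add(Z, S^4(Z))), mul(Z, Z)), mul(Z, mul(Z, Z))))))
  step 11: S(S(S(add(S(add(add(Z, S^4(Z)), mul(Z, Z))), mul(Z, mul(Z, Z))))))
  step 12: S(S(S(S(add(add(add(Z, S^4(Z)), mul(Z, Z)), mul(Z, mul(Z, Z)))))))
  step 13: S(S(S(S(add(add(S^4(Z), mul(Z, Z)), mul(Z, mul(Z, Z)))))))
  step 14: S(S(S(S(add(S(add(SSSZ, mul(Z, Z))), mul(Z, mul(Z, Z)))))))
  step 15: S(S(S(S(S(add(add(SSSZ, mul(Z, Z)), mul(Z, mul(Z, Z))))))))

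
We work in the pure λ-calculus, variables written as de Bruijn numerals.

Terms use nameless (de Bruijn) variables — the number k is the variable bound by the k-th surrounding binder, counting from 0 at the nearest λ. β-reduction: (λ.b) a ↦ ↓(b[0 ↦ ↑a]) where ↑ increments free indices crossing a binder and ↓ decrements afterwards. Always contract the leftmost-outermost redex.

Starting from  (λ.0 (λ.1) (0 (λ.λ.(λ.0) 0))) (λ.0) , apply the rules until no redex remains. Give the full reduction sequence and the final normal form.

Answer: normal form = λ.0  (in 3 steps)

Reduction:
  start: (λ.0 (λ.1) (0 (λ.λ.(λ.0) 0))) (λ.0)
  →1  (λ.0) (λ.λ.0) ((λ.0) (λ.λ.(λ.0) 0))
  →2  (λ.λ.0) ((λ.0) (λ.λ.(λ.0) 0))
  →3  λ.0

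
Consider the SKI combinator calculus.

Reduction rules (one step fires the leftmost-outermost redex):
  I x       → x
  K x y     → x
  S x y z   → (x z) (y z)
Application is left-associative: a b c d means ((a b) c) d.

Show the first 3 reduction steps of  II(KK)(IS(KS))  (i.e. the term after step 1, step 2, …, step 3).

  start: II(KK)(IS(KS))
  [1] I(KK)(IS(KS))
  [2] KK(IS(KS))
  [3] K

Answer: after 3 steps: K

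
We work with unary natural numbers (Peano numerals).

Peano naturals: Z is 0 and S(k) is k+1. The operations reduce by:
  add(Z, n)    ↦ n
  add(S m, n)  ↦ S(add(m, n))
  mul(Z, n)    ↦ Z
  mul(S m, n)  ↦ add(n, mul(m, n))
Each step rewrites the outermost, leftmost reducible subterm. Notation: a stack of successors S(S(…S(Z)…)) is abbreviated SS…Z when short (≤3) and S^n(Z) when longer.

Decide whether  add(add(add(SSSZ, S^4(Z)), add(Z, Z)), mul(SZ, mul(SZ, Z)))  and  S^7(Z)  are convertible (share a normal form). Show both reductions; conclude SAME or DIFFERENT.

Term A:
  start: add(add(add(SSSZ, S^4(Z)), add(Z, Z)), mul(SZ, mul(SZ, Z)))
  step 1: add(add(S(add(SSZ, S^4(Z))), add(Z, Z)), mul(SZ, mul(SZ, Z)))
  step 2: add(S(add(add(SSZ, S^4(Z)), add(Z, Z))), mul(SZ, mul(SZ, Z)))
  step 3: S(add(add(add(SSZ, S^4(Z)), add(Z, Z)), mul(SZ, mul(SZ, Z))))
  step 4: S(add(add(S(add(SZ, S^4(Z))), add(Z, Z)), mul(SZ, mul(SZ, Z))))
  step 5: S(add(S(add(add(SZ, S^4(Z)), add(Z, Z))), mul(SZ, mul(SZ, Z))))
  step 6: S(S(add(add(add(SZ, S^4(Z)), add(Z, Z)), mul(SZ, mul(SZ, Z)))))
  step 7: S(S(add(add(S(add(Z, S^4(Z))), add(Z, Z)), mul(SZ, mul(SZ, Z)))))
  step 8: S(S(add(S(add(add(Z, S^4(Z)), add(Z, Z))), mul(SZ, mul(SZ, Z)))))
  step 9: S(S(S(add(add(add(Z, S^4(Z)), add(Z, Z)), mul(SZ, mul(SZ, Z))))))
  step 10: S(S(S(add(add(S^4(Z), add(Z, Z)), mul(SZ, mul(SZ, Z))))))
  step 11: S(S(S(add(S(add(SSSZ, add(Z, Z))), mul(SZ, mul(SZ, Z))))))
  step 12: S(S(S(S(add(add(SSSZ, add(Z, Z)), mul(SZ, mul(SZ, Z)))))))
  step 13: S(S(S(S(add(S(add(SSZ, add(Z, Z))), mul(SZ, mul(SZ, Z)))))))
  step 14: S(S(S(S(S(add(add(SSZ, add(Z, Z)), mul(SZ, mul(SZ, Z))))))))
  step 15: S(S(S(S(S(add(S(add(SZ, add(Z, Z))), mul(SZ, mul(SZ, Z))))))))
  step 16: S(S(S(S(S(S(add(add(SZ, add(Z, Z)), mul(SZ, mul(SZ, Z)))))))))
  step 17: S(S(S(S(S(S(add(S(add(Z, add(Z, Z))), mul(SZ, mul(SZ, Z)))))))))
  step 18: S(S(S(S(S(S(S(add(add(Z, add(Z, Z)), mul(SZ, mul(SZ, Z))))))))))
  step 19: S(S(S(S(S(S(S(add(add(Z, Z), mul(SZ, mul(SZ, Z))))))))))
  step 20: S(S(S(S(S(S(S(add(Z, mul(SZ, mul(SZ, Z))))))))))
  step 21: S(S(S(S(S(S(S(mul(SZ, mul(SZ, Z)))))))))
  step 22: S(S(S(S(S(S(S(add(mul(SZ, Z), mul(Z, mul(SZ, Z))))))))))
  step 23: S(S(S(S(S(S(S(add(add(Z, mul(Z, Z)), mul(Z, mul(SZ, Z))))))))))
  step 24: S(S(S(S(S(S(S(add(mul(Z, Z), mul(Z, mul(SZ, Z))))))))))
  step 25: S(S(S(S(S(S(S(add(Z, mul(Z, mul(SZ, Z))))))))))
  step 26: S(S(S(S(S(S(S(mul(Z, mul(SZ, Z)))))))))
  step 27: S^7(Z)

Term B:
  start: S^7(Z)

Answer: SAME — A ⇓ S^7(Z), B ⇓ S^7(Z)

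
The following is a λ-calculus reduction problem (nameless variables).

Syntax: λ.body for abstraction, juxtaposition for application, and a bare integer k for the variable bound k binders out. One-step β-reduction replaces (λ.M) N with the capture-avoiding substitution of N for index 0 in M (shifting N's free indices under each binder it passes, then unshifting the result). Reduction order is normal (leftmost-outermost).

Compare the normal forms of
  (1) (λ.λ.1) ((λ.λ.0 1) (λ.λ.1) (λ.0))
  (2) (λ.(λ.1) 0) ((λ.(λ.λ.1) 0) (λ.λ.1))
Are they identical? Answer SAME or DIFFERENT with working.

Answer: SAME — A ⇓ λ.λ.λ.1, B ⇓ λ.λ.λ.1

Reduction:
Term A:
  start: (λ.λ.1) ((λ.λ.0 1) (λ.λ.1) (λ.0))
  →1  λ.(λ.λ.0 1) (λ.λ.1) (λ.0)
  →2  λ.(λ.0 (λ.λ.1)) (λ.0)
  →3  λ.(λ.0) (λ.λ.1)
  →4  λ.λ.λ.1

Term B:
  start: (λ.(λ.1) 0) ((λ.(λ.λ.1) 0) (λ.λ.1))
  →1  (λ.(λ.(λ.λ.1) 0) (λ.λ.1)) ((λ.(λ.λ.1) 0) (λ.λ.1))
  →2  (λ.(λ.λ.1) 0) (λ.λ.1)
  →3  (λ.λ.1) (λ.λ.1)
  →4  λ.λ.λ.1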